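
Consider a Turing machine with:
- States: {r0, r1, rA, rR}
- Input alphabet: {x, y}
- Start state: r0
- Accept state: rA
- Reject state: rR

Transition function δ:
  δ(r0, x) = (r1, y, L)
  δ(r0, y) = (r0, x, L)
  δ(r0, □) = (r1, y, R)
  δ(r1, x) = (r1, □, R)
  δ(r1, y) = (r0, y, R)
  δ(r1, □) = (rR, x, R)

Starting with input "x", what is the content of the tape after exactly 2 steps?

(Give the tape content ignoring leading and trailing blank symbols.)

Execution trace:
Initial: [r0]x
Step 1: δ(r0, x) = (r1, y, L) → [r1]□y
Step 2: δ(r1, □) = (rR, x, R) → x[rR]y

The machine reaches the reject state rR and halts.

After 2 steps, the tape (ignoring leading/trailing blanks) is: xy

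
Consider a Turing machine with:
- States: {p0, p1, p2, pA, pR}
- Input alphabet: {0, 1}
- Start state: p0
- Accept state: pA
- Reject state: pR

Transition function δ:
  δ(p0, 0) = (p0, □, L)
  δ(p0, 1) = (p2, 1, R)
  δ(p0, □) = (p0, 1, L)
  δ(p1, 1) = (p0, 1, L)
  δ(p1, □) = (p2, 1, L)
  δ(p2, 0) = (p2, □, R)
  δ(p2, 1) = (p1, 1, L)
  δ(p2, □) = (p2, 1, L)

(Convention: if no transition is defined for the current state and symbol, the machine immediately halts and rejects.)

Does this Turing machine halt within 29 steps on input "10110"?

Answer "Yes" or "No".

Execution trace:
Initial: [p0]10110
Step 1: δ(p0, 1) = (p2, 1, R) → 1[p2]0110
Step 2: δ(p2, 0) = (p2, □, R) → 1□[p2]110
Step 3: δ(p2, 1) = (p1, 1, L) → 1[p1]□110
Step 4: δ(p1, □) = (p2, 1, L) → [p2]11110
Step 5: δ(p2, 1) = (p1, 1, L) → [p1]□11110
Step 6: δ(p1, □) = (p2, 1, L) → [p2]□111110
Step 7: δ(p2, □) = (p2, 1, L) → [p2]□1111110
Step 8: δ(p2, □) = (p2, 1, L) → [p2]□11111110
Step 9: δ(p2, □) = (p2, 1, L) → [p2]□111111110
Step 10: δ(p2, □) = (p2, 1, L) → [p2]□1111111110
Step 11: δ(p2, □) = (p2, 1, L) → [p2]□11111111110
Step 12: δ(p2, □) = (p2, 1, L) → [p2]□111111111110
Step 13: δ(p2, □) = (p2, 1, L) → [p2]□1111111111110
Step 14: δ(p2, □) = (p2, 1, L) → [p2]□11111111111110
Step 15: δ(p2, □) = (p2, 1, L) → [p2]□111111111111110
Step 16: δ(p2, □) = (p2, 1, L) → [p2]□1111111111111110
Step 17: δ(p2, □) = (p2, 1, L) → [p2]□11111111111111110
Step 18: δ(p2, □) = (p2, 1, L) → [p2]□111111111111111110
Step 19: δ(p2, □) = (p2, 1, L) → [p2]□1111111111111111110
Step 20: δ(p2, □) = (p2, 1, L) → [p2]□11111111111111111110
Step 21: δ(p2, □) = (p2, 1, L) → [p2]□111111111111111111110
Step 22: δ(p2, □) = (p2, 1, L) → [p2]□1111111111111111111110
Step 23: δ(p2, □) = (p2, 1, L) → [p2]□11111111111111111111110
Step 24: δ(p2, □) = (p2, 1, L) → [p2]□111111111111111111111110
Step 25: δ(p2, □) = (p2, 1, L) → [p2]□1111111111111111111111110
Step 26: δ(p2, □) = (p2, 1, L) → [p2]□11111111111111111111111110
Step 27: δ(p2, □) = (p2, 1, L) → [p2]□111111111111111111111111110
Step 28: δ(p2, □) = (p2, 1, L) → [p2]□1111111111111111111111111110
Step 29: δ(p2, □) = (p2, 1, L) → [p2]□11111111111111111111111111110

The machine has not reached a halting state after 29 steps.
The machine did not halt within the 29-step bound.

Answer: No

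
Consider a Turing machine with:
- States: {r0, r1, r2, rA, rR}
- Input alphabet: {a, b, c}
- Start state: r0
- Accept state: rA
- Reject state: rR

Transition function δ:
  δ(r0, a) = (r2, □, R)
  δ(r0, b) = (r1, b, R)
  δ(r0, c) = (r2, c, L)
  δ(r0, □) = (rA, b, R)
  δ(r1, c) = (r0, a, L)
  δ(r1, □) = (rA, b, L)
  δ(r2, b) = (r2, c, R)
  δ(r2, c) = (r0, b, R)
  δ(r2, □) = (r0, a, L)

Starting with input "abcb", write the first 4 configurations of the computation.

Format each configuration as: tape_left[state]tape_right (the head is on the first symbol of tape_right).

Transitions applied:
Step 1: δ(r0, a) = (r2, □, R)
Step 2: δ(r2, b) = (r2, c, R)
Step 3: δ(r2, c) = (r0, b, R)

The first 4 configurations are:
[r0]abcb ⊢ □[r2]bcb ⊢ □c[r2]cb ⊢ □cb[r0]b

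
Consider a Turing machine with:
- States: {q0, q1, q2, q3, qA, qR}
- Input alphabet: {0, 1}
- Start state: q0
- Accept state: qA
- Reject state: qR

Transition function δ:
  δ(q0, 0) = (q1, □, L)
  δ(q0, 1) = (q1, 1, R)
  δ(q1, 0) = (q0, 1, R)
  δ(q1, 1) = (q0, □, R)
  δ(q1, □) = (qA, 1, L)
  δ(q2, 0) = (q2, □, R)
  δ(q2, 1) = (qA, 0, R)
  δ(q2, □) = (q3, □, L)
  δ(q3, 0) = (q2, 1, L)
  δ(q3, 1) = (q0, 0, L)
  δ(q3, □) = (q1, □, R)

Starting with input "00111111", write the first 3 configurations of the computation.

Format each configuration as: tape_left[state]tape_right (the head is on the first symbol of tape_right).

Transitions applied:
Step 1: δ(q0, 0) = (q1, □, L)
Step 2: δ(q1, □) = (qA, 1, L)

The first 3 configurations are:
[q0]00111111 ⊢ [q1]□□0111111 ⊢ [qA]□1□0111111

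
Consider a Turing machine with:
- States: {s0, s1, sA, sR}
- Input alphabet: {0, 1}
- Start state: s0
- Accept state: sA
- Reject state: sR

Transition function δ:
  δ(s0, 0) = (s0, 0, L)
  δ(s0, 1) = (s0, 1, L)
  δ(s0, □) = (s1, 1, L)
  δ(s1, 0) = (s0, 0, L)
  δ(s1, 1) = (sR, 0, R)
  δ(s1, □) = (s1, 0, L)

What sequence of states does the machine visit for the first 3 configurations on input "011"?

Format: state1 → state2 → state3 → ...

Execution trace:
Initial: [s0]011
Step 1: δ(s0, 0) = (s0, 0, L) → [s0]□011
Step 2: δ(s0, □) = (s1, 1, L) → [s1]□1011

State sequence: s0 → s0 → s1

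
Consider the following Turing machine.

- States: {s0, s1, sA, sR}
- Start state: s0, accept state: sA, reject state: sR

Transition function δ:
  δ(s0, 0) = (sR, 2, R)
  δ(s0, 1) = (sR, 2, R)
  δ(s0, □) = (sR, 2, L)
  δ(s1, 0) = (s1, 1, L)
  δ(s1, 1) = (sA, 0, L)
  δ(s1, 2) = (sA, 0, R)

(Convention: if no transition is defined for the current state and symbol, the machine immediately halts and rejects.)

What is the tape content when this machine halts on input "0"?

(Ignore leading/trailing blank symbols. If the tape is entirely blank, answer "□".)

Execution trace:
Initial: [s0]0
Step 1: δ(s0, 0) = (sR, 2, R) → 2[sR]□

The machine reaches the reject state sR and halts.

Final tape (ignoring leading/trailing blanks): 2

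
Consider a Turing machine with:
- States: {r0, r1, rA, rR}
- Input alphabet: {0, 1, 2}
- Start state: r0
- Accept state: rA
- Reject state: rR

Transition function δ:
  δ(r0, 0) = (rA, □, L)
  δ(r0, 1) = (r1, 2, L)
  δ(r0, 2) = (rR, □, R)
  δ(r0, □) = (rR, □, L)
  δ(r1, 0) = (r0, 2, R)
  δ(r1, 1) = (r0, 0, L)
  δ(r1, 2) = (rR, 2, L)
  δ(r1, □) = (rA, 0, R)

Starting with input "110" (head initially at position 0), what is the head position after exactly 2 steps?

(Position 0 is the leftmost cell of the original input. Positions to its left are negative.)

Execution trace (head position shown):
Step 0: [r0]110  (head at position 0)
Step 1: move left → [r1]□210  (head at position -1)
Step 2: move right → 0[rA]210  (head at position 0)

After 2 steps, the head is at position 0.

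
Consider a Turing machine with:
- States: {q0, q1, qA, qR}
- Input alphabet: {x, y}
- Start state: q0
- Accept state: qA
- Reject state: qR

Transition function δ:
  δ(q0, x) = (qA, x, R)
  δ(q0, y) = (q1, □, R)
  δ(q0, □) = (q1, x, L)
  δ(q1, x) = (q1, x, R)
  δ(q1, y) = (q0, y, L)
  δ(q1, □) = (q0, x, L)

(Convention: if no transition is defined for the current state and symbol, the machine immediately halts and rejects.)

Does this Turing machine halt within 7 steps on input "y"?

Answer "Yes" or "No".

Execution trace:
Initial: [q0]y
Step 1: δ(q0, y) = (q1, □, R) → □[q1]□
Step 2: δ(q1, □) = (q0, x, L) → [q0]□x
Step 3: δ(q0, □) = (q1, x, L) → [q1]□xx
Step 4: δ(q1, □) = (q0, x, L) → [q0]□xxx
Step 5: δ(q0, □) = (q1, x, L) → [q1]□xxxx
Step 6: δ(q1, □) = (q0, x, L) → [q0]□xxxxx
Step 7: δ(q0, □) = (q1, x, L) → [q1]□xxxxxx

The machine has not reached a halting state after 7 steps.
The machine did not halt within the 7-step bound.

Answer: No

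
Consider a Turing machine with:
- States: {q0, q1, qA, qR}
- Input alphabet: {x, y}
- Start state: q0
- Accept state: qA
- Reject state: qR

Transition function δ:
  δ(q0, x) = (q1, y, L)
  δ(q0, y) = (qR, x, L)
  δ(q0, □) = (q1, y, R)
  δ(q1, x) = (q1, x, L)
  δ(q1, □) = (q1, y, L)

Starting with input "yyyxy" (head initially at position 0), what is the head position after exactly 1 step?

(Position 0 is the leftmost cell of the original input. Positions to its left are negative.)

Execution trace (head position shown):
Step 0: [q0]yyyxy  (head at position 0)
Step 1: move left → [qR]□xyyxy  (head at position -1)

After 1 step, the head is at position -1.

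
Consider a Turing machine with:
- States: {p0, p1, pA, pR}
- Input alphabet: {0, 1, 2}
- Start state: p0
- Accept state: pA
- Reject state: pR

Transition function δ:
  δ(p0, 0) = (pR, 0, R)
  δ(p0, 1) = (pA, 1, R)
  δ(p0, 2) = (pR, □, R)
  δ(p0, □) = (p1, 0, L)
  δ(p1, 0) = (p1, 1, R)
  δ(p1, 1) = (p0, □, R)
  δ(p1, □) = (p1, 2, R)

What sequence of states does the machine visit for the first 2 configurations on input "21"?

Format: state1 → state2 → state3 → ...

Execution trace:
Initial: [p0]21
Step 1: δ(p0, 2) = (pR, □, R) → □[pR]1

The machine reaches the reject state pR and halts.

State sequence: p0 → pR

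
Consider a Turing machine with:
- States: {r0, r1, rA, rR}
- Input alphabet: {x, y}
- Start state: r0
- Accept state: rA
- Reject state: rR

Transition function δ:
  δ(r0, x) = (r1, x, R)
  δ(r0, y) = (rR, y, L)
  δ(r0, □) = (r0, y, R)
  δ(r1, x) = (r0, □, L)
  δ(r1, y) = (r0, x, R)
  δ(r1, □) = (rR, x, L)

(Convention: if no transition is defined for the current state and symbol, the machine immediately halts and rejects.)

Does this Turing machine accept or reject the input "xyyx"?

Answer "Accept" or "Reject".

Execution trace:
Initial: [r0]xyyx
Step 1: δ(r0, x) = (r1, x, R) → x[r1]yyx
Step 2: δ(r1, y) = (r0, x, R) → xx[r0]yx
Step 3: δ(r0, y) = (rR, y, L) → x[rR]xyx

The machine reaches the reject state rR and halts.

Answer: Reject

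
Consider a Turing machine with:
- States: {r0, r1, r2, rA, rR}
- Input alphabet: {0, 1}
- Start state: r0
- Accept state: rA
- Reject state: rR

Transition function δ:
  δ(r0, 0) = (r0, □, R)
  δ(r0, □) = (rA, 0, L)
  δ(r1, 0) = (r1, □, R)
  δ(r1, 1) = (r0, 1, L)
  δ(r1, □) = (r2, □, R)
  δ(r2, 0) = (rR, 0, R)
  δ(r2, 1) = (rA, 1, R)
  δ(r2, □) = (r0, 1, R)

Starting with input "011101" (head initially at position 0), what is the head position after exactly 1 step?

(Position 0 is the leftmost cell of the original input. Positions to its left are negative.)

Execution trace (head position shown):
Step 0: [r0]011101  (head at position 0)
Step 1: move right → □[r0]11101  (head at position 1)

After 1 step, the head is at position 1.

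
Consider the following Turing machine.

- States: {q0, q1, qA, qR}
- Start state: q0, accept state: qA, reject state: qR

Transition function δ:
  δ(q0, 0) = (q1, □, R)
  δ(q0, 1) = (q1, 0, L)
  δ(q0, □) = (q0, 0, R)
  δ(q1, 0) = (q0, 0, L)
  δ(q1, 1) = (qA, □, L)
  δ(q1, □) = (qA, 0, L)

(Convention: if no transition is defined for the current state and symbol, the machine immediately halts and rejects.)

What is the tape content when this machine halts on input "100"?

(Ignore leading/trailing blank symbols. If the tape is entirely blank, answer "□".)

Execution trace:
Initial: [q0]100
Step 1: δ(q0, 1) = (q1, 0, L) → [q1]□000
Step 2: δ(q1, □) = (qA, 0, L) → [qA]□0000

The machine reaches the accept state qA and halts.

Final tape (ignoring leading/trailing blanks): 0000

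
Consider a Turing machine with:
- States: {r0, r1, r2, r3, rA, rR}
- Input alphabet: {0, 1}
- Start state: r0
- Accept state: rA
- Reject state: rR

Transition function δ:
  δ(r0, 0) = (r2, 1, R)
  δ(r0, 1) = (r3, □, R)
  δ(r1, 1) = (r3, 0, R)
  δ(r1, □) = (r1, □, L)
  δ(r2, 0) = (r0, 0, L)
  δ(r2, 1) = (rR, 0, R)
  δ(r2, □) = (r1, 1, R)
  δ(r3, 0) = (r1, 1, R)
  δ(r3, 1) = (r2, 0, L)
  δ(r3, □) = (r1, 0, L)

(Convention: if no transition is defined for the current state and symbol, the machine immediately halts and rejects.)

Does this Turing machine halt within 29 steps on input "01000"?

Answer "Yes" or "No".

Execution trace:
Initial: [r0]01000
Step 1: δ(r0, 0) = (r2, 1, R) → 1[r2]1000
Step 2: δ(r2, 1) = (rR, 0, R) → 10[rR]000

The machine reaches the reject state rR and halts.
The machine halted after 2 steps (within the 29-step bound).

Answer: Yes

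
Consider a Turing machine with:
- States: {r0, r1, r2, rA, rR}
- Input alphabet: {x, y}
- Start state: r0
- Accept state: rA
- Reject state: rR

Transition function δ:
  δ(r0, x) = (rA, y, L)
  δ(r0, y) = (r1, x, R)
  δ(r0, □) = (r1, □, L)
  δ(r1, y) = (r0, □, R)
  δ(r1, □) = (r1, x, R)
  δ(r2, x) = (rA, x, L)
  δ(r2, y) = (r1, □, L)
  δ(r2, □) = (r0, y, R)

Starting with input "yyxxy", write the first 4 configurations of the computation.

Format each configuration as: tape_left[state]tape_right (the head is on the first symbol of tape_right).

Transitions applied:
Step 1: δ(r0, y) = (r1, x, R)
Step 2: δ(r1, y) = (r0, □, R)
Step 3: δ(r0, x) = (rA, y, L)

The first 4 configurations are:
[r0]yyxxy ⊢ x[r1]yxxy ⊢ x□[r0]xxy ⊢ x[rA]□yxy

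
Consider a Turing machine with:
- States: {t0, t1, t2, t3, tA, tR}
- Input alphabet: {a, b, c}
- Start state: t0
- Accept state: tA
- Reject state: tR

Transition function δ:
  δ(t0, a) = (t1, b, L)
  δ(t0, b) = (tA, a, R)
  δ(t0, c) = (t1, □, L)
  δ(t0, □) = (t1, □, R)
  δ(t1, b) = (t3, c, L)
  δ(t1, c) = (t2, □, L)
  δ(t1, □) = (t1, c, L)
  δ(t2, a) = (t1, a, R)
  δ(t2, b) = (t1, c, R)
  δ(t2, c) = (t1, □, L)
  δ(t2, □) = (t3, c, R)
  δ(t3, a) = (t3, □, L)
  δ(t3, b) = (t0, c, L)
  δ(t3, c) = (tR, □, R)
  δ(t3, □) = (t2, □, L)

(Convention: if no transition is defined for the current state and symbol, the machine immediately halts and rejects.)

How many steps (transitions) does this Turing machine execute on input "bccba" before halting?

Execution trace:
Initial: [t0]bccba
Step 1: δ(t0, b) = (tA, a, R) → a[tA]ccba

The machine reaches the accept state tA and halts.

The machine executed 1 step before halting.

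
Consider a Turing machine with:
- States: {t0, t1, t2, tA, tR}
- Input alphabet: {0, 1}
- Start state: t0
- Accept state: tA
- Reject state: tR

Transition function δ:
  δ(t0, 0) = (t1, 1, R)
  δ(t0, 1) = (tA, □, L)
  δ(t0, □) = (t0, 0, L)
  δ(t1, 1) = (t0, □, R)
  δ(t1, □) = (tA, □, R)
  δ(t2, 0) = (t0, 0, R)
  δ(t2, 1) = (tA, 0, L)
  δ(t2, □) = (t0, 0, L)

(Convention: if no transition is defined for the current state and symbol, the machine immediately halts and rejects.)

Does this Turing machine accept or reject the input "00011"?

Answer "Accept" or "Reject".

Execution trace:
Initial: [t0]00011
Step 1: δ(t0, 0) = (t1, 1, R) → 1[t1]0011

No transition is defined for δ(t1, 0). By convention the machine halts and rejects.

Answer: Reject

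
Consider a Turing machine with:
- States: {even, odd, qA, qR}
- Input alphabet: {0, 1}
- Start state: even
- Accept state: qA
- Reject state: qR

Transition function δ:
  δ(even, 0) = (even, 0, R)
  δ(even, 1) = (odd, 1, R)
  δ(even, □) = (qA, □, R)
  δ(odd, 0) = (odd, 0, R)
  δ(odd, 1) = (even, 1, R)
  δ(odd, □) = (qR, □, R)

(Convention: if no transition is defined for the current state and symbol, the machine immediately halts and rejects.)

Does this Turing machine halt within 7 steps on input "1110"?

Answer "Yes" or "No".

Execution trace:
Initial: [even]1110
Step 1: δ(even, 1) = (odd, 1, R) → 1[odd]110
Step 2: δ(odd, 1) = (even, 1, R) → 11[even]10
Step 3: δ(even, 1) = (odd, 1, R) → 111[odd]0
Step 4: δ(odd, 0) = (odd, 0, R) → 1110[odd]□
Step 5: δ(odd, □) = (qR, □, R) → 1110□[qR]□

The machine reaches the reject state qR and halts.
The machine halted after 5 steps (within the 7-step bound).

Answer: Yes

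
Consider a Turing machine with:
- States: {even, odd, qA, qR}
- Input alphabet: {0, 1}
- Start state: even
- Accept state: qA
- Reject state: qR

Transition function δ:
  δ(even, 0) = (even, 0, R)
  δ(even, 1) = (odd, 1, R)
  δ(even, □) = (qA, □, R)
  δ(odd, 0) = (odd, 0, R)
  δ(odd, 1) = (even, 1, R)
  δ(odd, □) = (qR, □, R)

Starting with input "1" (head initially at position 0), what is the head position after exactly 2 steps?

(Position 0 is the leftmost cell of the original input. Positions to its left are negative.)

Execution trace (head position shown):
Step 0: [even]1  (head at position 0)
Step 1: move right → 1[odd]□  (head at position 1)
Step 2: move right → 1□[qR]□  (head at position 2)

After 2 steps, the head is at position 2.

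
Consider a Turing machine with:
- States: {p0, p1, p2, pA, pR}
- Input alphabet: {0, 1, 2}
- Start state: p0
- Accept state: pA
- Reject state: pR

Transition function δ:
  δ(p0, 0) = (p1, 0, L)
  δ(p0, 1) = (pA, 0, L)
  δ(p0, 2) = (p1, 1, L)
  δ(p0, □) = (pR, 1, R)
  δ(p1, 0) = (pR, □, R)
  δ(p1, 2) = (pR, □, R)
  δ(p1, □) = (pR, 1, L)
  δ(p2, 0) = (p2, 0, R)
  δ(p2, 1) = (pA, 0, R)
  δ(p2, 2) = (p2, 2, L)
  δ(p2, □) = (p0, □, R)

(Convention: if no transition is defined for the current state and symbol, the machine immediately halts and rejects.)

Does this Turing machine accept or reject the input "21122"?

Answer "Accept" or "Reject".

Execution trace:
Initial: [p0]21122
Step 1: δ(p0, 2) = (p1, 1, L) → [p1]□11122
Step 2: δ(p1, □) = (pR, 1, L) → [pR]□111122

The machine reaches the reject state pR and halts.

Answer: Reject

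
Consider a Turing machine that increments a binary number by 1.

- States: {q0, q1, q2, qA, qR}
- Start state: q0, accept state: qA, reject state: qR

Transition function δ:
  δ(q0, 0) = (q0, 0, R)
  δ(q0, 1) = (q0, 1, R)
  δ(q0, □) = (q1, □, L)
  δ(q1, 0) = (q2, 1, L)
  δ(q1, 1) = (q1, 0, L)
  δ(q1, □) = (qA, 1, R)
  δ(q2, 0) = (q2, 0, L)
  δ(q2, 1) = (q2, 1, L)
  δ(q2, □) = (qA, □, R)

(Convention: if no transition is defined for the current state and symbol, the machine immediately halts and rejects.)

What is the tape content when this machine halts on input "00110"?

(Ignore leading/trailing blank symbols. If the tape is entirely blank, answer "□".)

Execution trace:
Initial: [q0]00110
Step 1: δ(q0, 0) = (q0, 0, R) → 0[q0]0110
Step 2: δ(q0, 0) = (q0, 0, R) → 00[q0]110
Step 3: δ(q0, 1) = (q0, 1, R) → 001[q0]10
Step 4: δ(q0, 1) = (q0, 1, R) → 0011[q0]0
Step 5: δ(q0, 0) = (q0, 0, R) → 00110[q0]□
Step 6: δ(q0, □) = (q1, □, L) → 0011[q1]0□
Step 7: δ(q1, 0) = (q2, 1, L) → 001[q2]11□
Step 8: δ(q2, 1) = (q2, 1, L) → 00[q2]111□
Step 9: δ(q2, 1) = (q2, 1, L) → 0[q2]0111□
Step 10: δ(q2, 0) = (q2, 0, L) → [q2]00111□
Step 11: δ(q2, 0) = (q2, 0, L) → [q2]□00111□
Step 12: δ(q2, □) = (qA, □, R) → □[qA]00111□

The machine reaches the accept state qA and halts.

Final tape (ignoring leading/trailing blanks): 00111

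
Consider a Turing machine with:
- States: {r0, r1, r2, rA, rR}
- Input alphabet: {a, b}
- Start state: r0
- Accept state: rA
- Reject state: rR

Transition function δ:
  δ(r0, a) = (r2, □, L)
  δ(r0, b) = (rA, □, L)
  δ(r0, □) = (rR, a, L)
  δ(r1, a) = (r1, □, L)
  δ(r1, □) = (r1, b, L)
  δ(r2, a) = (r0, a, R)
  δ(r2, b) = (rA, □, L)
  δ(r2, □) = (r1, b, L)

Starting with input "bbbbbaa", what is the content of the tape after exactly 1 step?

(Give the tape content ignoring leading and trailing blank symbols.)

Execution trace:
Initial: [r0]bbbbbaa
Step 1: δ(r0, b) = (rA, □, L) → [rA]□□bbbbaa

The machine reaches the accept state rA and halts.

After 1 step, the tape (ignoring leading/trailing blanks) is: bbbbaa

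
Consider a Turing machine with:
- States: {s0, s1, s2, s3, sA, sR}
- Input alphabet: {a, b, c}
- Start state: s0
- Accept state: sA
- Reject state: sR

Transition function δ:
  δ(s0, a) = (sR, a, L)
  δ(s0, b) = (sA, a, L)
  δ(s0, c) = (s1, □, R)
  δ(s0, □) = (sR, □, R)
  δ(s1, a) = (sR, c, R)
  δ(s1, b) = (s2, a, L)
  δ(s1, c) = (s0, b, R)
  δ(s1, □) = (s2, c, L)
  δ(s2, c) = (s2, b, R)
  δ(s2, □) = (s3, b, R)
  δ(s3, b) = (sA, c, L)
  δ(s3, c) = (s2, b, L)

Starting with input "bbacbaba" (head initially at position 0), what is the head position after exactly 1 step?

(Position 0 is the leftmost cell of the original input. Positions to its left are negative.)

Execution trace (head position shown):
Step 0: [s0]bbacbaba  (head at position 0)
Step 1: move left → [sA]□abacbaba  (head at position -1)

After 1 step, the head is at position -1.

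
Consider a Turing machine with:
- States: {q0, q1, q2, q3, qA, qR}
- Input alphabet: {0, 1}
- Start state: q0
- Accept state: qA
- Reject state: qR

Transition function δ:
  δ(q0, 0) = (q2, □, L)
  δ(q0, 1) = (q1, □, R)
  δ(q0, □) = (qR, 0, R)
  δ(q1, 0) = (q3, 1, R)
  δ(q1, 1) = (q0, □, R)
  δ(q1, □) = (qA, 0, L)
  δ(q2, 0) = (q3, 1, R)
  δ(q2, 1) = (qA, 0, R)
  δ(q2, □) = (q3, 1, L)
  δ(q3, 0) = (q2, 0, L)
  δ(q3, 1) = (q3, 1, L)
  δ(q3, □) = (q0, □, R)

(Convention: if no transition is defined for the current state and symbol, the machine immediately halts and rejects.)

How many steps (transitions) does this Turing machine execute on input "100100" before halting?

Execution trace:
Initial: [q0]100100
Step 1: δ(q0, 1) = (q1, □, R) → □[q1]00100
Step 2: δ(q1, 0) = (q3, 1, R) → □1[q3]0100
Step 3: δ(q3, 0) = (q2, 0, L) → □[q2]10100
Step 4: δ(q2, 1) = (qA, 0, R) → □0[qA]0100

The machine reaches the accept state qA and halts.

The machine executed 4 steps before halting.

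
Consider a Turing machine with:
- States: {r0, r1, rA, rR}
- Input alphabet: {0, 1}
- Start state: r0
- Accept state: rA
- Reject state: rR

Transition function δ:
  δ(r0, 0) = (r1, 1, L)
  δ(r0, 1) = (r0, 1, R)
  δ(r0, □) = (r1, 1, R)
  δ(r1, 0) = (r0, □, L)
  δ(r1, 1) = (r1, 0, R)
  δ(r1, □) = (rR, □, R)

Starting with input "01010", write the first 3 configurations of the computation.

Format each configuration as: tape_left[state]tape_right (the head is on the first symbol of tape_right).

Transitions applied:
Step 1: δ(r0, 0) = (r1, 1, L)
Step 2: δ(r1, □) = (rR, □, R)

The first 3 configurations are:
[r0]01010 ⊢ [r1]□11010 ⊢ □[rR]11010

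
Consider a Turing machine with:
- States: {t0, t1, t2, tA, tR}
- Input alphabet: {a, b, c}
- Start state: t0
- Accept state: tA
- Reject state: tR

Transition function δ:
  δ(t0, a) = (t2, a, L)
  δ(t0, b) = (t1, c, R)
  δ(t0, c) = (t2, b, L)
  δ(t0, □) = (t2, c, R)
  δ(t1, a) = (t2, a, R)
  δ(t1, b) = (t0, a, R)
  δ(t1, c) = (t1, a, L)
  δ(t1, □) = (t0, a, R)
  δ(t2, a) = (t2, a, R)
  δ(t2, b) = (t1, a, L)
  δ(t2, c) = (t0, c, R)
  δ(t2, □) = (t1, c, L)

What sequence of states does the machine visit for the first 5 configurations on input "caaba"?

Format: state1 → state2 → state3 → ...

Execution trace:
Initial: [t0]caaba
Step 1: δ(t0, c) = (t2, b, L) → [t2]□baaba
Step 2: δ(t2, □) = (t1, c, L) → [t1]□cbaaba
Step 3: δ(t1, □) = (t0, a, R) → a[t0]cbaaba
Step 4: δ(t0, c) = (t2, b, L) → [t2]abbaaba

State sequence: t0 → t2 → t1 → t0 → t2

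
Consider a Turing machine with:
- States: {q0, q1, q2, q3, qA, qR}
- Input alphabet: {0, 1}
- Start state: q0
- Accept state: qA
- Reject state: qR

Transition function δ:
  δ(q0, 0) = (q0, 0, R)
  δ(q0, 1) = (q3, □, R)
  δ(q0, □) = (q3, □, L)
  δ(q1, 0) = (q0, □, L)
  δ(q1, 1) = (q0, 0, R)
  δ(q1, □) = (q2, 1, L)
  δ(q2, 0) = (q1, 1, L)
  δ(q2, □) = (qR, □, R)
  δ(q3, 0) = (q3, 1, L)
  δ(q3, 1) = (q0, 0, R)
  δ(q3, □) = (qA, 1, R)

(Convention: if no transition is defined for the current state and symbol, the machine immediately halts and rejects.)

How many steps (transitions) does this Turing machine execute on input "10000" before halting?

Execution trace:
Initial: [q0]10000
Step 1: δ(q0, 1) = (q3, □, R) → □[q3]0000
Step 2: δ(q3, 0) = (q3, 1, L) → [q3]□1000
Step 3: δ(q3, □) = (qA, 1, R) → 1[qA]1000

The machine reaches the accept state qA and halts.

The machine executed 3 steps before halting.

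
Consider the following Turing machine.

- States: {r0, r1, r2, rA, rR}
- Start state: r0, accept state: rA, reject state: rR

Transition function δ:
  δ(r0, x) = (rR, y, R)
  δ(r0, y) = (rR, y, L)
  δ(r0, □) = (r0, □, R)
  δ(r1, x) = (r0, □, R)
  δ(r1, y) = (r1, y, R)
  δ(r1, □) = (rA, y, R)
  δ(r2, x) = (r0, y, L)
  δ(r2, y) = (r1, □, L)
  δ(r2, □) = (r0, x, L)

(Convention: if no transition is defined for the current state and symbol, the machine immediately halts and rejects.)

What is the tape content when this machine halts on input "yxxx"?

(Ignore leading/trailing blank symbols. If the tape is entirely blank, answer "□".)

Execution trace:
Initial: [r0]yxxx
Step 1: δ(r0, y) = (rR, y, L) → [rR]□yxxx

The machine reaches the reject state rR and halts.

Final tape (ignoring leading/trailing blanks): yxxx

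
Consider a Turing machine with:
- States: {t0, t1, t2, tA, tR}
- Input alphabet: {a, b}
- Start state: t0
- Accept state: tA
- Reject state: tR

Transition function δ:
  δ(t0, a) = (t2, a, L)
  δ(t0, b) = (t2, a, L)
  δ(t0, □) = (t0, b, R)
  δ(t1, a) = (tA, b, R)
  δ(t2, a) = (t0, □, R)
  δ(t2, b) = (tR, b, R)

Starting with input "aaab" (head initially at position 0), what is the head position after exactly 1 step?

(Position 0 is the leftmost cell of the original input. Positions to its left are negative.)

Execution trace (head position shown):
Step 0: [t0]aaab  (head at position 0)
Step 1: move left → [t2]□aaab  (head at position -1)

After 1 step, the head is at position -1.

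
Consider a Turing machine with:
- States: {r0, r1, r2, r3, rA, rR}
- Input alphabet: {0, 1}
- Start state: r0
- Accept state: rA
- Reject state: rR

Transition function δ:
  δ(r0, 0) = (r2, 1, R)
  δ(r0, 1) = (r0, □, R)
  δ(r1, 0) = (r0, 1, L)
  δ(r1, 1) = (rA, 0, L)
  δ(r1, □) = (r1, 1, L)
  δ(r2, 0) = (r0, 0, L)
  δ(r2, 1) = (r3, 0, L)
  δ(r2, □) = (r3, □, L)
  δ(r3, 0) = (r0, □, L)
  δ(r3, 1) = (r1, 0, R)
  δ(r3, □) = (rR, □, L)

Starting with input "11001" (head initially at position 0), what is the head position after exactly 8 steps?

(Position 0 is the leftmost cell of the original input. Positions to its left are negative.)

Execution trace (head position shown):
Step 0: [r0]11001  (head at position 0)
Step 1: move right → □[r0]1001  (head at position 1)
Step 2: move right → □□[r0]001  (head at position 2)
Step 3: move right → □□1[r2]01  (head at position 3)
Step 4: move left → □□[r0]101  (head at position 2)
Step 5: move right → □□□[r0]01  (head at position 3)
Step 6: move right → □□□1[r2]1  (head at position 4)
Step 7: move left → □□□[r3]10  (head at position 3)
Step 8: move right → □□□0[r1]0  (head at position 4)

After 8 steps, the head is at position 4.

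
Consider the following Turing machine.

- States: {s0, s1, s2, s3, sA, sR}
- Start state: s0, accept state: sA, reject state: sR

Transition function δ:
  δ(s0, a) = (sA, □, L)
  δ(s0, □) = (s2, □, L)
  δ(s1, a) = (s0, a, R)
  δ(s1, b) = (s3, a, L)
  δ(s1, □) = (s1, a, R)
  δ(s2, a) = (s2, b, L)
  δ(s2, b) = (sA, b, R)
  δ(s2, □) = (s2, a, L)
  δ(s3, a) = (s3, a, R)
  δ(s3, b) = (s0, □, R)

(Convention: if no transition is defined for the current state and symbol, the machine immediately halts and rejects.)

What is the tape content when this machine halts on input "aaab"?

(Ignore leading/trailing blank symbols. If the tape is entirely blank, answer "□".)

Execution trace:
Initial: [s0]aaab
Step 1: δ(s0, a) = (sA, □, L) → [sA]□□aab

The machine reaches the accept state sA and halts.

Final tape (ignoring leading/trailing blanks): aab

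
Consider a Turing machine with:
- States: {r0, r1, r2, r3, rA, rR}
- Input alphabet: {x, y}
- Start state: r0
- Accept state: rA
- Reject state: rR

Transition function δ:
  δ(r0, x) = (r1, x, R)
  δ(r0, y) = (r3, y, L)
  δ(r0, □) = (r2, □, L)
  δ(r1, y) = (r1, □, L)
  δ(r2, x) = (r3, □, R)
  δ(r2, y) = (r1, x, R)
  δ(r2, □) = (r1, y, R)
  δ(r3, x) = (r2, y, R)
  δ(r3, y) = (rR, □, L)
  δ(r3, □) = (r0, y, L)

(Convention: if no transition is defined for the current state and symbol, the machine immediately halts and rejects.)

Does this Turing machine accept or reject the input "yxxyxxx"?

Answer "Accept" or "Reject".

Execution trace:
Initial: [r0]yxxyxxx
Step 1: δ(r0, y) = (r3, y, L) → [r3]□yxxyxxx
Step 2: δ(r3, □) = (r0, y, L) → [r0]□yyxxyxxx
Step 3: δ(r0, □) = (r2, □, L) → [r2]□□yyxxyxxx
Step 4: δ(r2, □) = (r1, y, R) → y[r1]□yyxxyxxx

No transition is defined for δ(r1, □). By convention the machine halts and rejects.

Answer: Reject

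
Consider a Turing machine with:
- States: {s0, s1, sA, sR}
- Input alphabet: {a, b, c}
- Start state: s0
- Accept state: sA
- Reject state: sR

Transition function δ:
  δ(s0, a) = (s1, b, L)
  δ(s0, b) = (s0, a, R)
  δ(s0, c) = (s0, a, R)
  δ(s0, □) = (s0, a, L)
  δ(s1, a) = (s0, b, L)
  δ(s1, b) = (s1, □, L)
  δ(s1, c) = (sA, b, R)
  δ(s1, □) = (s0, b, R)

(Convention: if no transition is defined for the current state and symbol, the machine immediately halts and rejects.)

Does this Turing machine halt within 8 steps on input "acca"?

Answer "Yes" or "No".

Execution trace:
Initial: [s0]acca
Step 1: δ(s0, a) = (s1, b, L) → [s1]□bcca
Step 2: δ(s1, □) = (s0, b, R) → b[s0]bcca
Step 3: δ(s0, b) = (s0, a, R) → ba[s0]cca
Step 4: δ(s0, c) = (s0, a, R) → baa[s0]ca
Step 5: δ(s0, c) = (s0, a, R) → baaa[s0]a
Step 6: δ(s0, a) = (s1, b, L) → baa[s1]ab
Step 7: δ(s1, a) = (s0, b, L) → ba[s0]abb
Step 8: δ(s0, a) = (s1, b, L) → b[s1]abbb

The machine has not reached a halting state after 8 steps.
The machine did not halt within the 8-step bound.

Answer: No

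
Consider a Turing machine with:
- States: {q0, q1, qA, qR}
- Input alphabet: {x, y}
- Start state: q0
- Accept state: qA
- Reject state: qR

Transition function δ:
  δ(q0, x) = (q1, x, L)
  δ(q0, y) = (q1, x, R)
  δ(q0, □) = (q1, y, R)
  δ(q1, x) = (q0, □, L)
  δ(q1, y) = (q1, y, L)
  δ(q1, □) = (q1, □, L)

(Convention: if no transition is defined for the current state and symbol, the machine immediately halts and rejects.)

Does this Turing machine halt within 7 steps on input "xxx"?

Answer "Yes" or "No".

Execution trace:
Initial: [q0]xxx
Step 1: δ(q0, x) = (q1, x, L) → [q1]□xxx
Step 2: δ(q1, □) = (q1, □, L) → [q1]□□xxx
Step 3: δ(q1, □) = (q1, □, L) → [q1]□□□xxx
Step 4: δ(q1, □) = (q1, □, L) → [q1]□□□□xxx
Step 5: δ(q1, □) = (q1, □, L) → [q1]□□□□□xxx
Step 6: δ(q1, □) = (q1, □, L) → [q1]□□□□□□xxx
Step 7: δ(q1, □) = (q1, □, L) → [q1]□□□□□□□xxx

The machine has not reached a halting state after 7 steps.
The machine did not halt within the 7-step bound.

Answer: No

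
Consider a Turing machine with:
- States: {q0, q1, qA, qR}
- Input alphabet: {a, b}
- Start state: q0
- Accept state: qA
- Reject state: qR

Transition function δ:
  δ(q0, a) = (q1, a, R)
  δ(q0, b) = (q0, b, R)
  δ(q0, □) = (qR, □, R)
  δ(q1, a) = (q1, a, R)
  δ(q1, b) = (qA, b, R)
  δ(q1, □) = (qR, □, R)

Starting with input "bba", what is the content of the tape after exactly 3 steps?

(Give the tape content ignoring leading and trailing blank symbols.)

Execution trace:
Initial: [q0]bba
Step 1: δ(q0, b) = (q0, b, R) → b[q0]ba
Step 2: δ(q0, b) = (q0, b, R) → bb[q0]a
Step 3: δ(q0, a) = (q1, a, R) → bba[q1]□

After 3 steps, the tape (ignoring leading/trailing blanks) is: bba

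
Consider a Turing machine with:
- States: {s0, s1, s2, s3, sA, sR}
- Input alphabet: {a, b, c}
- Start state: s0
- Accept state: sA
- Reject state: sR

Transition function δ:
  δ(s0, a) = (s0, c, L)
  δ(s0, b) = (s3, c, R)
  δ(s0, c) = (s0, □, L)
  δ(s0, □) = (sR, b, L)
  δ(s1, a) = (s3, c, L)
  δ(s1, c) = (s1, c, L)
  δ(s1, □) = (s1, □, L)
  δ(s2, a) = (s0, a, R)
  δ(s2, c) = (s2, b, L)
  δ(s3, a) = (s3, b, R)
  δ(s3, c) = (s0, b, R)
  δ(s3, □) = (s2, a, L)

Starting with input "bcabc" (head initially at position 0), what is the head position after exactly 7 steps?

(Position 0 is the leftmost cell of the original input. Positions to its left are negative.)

Execution trace (head position shown):
Step 0: [s0]bcabc  (head at position 0)
Step 1: move right → c[s3]cabc  (head at position 1)
Step 2: move right → cb[s0]abc  (head at position 2)
Step 3: move left → c[s0]bcbc  (head at position 1)
Step 4: move right → cc[s3]cbc  (head at position 2)
Step 5: move right → ccb[s0]bc  (head at position 3)
Step 6: move right → ccbc[s3]c  (head at position 4)
Step 7: move right → ccbcb[s0]□  (head at position 5)

After 7 steps, the head is at position 5.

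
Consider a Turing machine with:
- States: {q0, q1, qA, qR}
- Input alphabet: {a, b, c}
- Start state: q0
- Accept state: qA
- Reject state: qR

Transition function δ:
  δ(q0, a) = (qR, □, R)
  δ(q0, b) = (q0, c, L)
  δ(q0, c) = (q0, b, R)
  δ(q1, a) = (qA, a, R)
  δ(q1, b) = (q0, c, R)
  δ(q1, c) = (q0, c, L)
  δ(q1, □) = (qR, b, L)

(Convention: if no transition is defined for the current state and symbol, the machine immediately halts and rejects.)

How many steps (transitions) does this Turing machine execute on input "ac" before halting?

Execution trace:
Initial: [q0]ac
Step 1: δ(q0, a) = (qR, □, R) → □[qR]c

The machine reaches the reject state qR and halts.

The machine executed 1 step before halting.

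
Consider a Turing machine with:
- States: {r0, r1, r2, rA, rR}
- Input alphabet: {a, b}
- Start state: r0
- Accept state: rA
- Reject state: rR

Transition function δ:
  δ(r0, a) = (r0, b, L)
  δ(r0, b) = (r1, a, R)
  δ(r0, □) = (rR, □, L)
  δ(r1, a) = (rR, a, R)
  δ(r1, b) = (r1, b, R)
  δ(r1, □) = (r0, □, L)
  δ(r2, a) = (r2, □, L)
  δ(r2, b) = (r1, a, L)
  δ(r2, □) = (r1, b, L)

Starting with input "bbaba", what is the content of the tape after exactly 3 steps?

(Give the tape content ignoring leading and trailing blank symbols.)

Execution trace:
Initial: [r0]bbaba
Step 1: δ(r0, b) = (r1, a, R) → a[r1]baba
Step 2: δ(r1, b) = (r1, b, R) → ab[r1]aba
Step 3: δ(r1, a) = (rR, a, R) → aba[rR]ba

The machine reaches the reject state rR and halts.

After 3 steps, the tape (ignoring leading/trailing blanks) is: ababa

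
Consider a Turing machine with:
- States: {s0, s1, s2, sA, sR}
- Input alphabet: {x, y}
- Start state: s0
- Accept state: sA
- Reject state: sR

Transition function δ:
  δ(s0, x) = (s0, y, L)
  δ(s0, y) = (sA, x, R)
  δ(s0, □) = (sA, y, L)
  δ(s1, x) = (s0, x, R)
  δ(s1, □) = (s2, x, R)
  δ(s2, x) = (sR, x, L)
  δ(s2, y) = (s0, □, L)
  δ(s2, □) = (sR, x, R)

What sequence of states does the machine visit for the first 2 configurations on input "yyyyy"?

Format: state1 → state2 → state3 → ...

Execution trace:
Initial: [s0]yyyyy
Step 1: δ(s0, y) = (sA, x, R) → x[sA]yyyy

The machine reaches the accept state sA and halts.

State sequence: s0 → sA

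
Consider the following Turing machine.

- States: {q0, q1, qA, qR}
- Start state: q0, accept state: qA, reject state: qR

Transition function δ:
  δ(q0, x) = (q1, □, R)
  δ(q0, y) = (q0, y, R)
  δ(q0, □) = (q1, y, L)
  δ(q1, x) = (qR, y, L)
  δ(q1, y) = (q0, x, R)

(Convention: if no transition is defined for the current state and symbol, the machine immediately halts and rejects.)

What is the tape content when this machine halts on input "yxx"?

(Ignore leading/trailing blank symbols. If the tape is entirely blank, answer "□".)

Execution trace:
Initial: [q0]yxx
Step 1: δ(q0, y) = (q0, y, R) → y[q0]xx
Step 2: δ(q0, x) = (q1, □, R) → y□[q1]x
Step 3: δ(q1, x) = (qR, y, L) → y[qR]□y

The machine reaches the reject state qR and halts.

Final tape (ignoring leading/trailing blanks): y□y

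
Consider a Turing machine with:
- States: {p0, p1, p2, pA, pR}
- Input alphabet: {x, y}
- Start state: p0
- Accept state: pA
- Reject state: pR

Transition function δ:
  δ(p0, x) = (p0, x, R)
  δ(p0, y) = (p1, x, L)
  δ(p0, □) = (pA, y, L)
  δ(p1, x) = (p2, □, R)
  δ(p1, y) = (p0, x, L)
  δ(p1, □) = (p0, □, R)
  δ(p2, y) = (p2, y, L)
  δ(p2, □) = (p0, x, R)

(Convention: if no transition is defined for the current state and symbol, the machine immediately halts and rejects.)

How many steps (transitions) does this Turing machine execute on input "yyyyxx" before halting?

Execution trace:
Initial: [p0]yyyyxx
Step 1: δ(p0, y) = (p1, x, L) → [p1]□xyyyxx
Step 2: δ(p1, □) = (p0, □, R) → □[p0]xyyyxx
Step 3: δ(p0, x) = (p0, x, R) → □x[p0]yyyxx
Step 4: δ(p0, y) = (p1, x, L) → □[p1]xxyyxx
Step 5: δ(p1, x) = (p2, □, R) → □□[p2]xyyxx

No transition is defined for δ(p2, x). By convention the machine halts and rejects.

The machine executed 5 steps before halting.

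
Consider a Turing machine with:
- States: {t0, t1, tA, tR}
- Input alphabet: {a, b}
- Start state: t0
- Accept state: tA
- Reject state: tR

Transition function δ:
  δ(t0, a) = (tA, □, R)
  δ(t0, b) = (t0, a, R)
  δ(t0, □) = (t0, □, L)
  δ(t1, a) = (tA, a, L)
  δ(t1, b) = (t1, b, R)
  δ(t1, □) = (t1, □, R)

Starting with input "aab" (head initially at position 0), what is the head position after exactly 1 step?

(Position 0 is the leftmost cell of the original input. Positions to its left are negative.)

Execution trace (head position shown):
Step 0: [t0]aab  (head at position 0)
Step 1: move right → □[tA]ab  (head at position 1)

After 1 step, the head is at position 1.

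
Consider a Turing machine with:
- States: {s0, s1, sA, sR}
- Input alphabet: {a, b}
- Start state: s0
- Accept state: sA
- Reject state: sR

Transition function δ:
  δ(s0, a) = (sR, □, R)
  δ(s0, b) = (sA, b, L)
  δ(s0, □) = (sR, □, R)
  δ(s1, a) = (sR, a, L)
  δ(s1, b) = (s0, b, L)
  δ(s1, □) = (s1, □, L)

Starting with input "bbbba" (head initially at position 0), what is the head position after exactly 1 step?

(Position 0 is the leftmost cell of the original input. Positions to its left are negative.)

Execution trace (head position shown):
Step 0: [s0]bbbba  (head at position 0)
Step 1: move left → [sA]□bbbba  (head at position -1)

After 1 step, the head is at position -1.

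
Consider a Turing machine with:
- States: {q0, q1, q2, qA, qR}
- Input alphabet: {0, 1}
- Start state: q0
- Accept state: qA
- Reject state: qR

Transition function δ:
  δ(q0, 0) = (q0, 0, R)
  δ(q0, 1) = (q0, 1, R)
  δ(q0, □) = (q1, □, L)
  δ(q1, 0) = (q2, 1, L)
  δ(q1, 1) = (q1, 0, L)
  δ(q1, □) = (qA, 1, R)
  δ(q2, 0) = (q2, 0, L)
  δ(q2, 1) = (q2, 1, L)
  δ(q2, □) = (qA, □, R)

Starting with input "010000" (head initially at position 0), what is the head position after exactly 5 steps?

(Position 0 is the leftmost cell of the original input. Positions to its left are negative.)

Execution trace (head position shown):
Step 0: [q0]010000  (head at position 0)
Step 1: move right → 0[q0]10000  (head at position 1)
Step 2: move right → 01[q0]0000  (head at position 2)
Step 3: move right → 010[q0]000  (head at position 3)
Step 4: move right → 0100[q0]00  (head at position 4)
Step 5: move right → 01000[q0]0  (head at position 5)

After 5 steps, the head is at position 5.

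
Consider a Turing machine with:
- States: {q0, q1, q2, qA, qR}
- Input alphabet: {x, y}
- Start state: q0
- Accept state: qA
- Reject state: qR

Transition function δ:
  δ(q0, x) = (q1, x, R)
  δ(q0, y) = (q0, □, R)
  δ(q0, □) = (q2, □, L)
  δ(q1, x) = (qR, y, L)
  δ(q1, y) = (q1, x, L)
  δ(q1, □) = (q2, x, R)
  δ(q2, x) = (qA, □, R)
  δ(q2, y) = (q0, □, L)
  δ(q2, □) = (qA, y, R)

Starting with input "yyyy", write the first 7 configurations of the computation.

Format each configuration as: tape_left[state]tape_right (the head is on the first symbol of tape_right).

Transitions applied:
Step 1: δ(q0, y) = (q0, □, R)
Step 2: δ(q0, y) = (q0, □, R)
Step 3: δ(q0, y) = (q0, □, R)
Step 4: δ(q0, y) = (q0, □, R)
Step 5: δ(q0, □) = (q2, □, L)
Step 6: δ(q2, □) = (qA, y, R)

The first 7 configurations are:
[q0]yyyy ⊢ □[q0]yyy ⊢ □□[q0]yy ⊢ □□□[q0]y ⊢ □□□□[q0]□ ⊢ □□□[q2]□□ ⊢ □□□y[qA]□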